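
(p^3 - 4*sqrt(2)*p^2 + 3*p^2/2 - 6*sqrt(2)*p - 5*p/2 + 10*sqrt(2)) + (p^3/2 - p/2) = 3*p^3/2 - 4*sqrt(2)*p^2 + 3*p^2/2 - 6*sqrt(2)*p - 3*p + 10*sqrt(2)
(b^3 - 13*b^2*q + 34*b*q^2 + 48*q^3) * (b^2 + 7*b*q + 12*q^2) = b^5 - 6*b^4*q - 45*b^3*q^2 + 130*b^2*q^3 + 744*b*q^4 + 576*q^5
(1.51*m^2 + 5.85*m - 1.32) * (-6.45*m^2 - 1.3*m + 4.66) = -9.7395*m^4 - 39.6955*m^3 + 7.9456*m^2 + 28.977*m - 6.1512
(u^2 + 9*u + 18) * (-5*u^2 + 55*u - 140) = -5*u^4 + 10*u^3 + 265*u^2 - 270*u - 2520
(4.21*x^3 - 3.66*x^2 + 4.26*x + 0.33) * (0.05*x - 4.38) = 0.2105*x^4 - 18.6228*x^3 + 16.2438*x^2 - 18.6423*x - 1.4454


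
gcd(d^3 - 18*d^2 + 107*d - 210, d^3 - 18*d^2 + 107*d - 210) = d^3 - 18*d^2 + 107*d - 210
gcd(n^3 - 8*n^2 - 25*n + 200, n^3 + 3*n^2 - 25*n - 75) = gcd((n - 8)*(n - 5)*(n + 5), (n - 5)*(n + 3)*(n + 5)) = n^2 - 25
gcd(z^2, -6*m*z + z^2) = z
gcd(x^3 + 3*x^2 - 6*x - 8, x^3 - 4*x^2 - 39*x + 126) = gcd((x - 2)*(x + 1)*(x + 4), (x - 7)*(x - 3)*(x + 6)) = 1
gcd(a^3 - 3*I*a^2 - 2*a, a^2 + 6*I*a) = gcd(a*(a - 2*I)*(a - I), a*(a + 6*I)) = a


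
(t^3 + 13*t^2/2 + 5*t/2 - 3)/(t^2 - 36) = (2*t^2 + t - 1)/(2*(t - 6))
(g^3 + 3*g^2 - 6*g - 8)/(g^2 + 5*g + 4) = g - 2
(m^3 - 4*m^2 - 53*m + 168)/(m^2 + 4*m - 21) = m - 8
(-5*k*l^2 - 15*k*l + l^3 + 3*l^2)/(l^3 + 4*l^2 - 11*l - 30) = l*(-5*k*l - 15*k + l^2 + 3*l)/(l^3 + 4*l^2 - 11*l - 30)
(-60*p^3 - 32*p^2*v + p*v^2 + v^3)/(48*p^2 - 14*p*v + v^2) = (-10*p^2 - 7*p*v - v^2)/(8*p - v)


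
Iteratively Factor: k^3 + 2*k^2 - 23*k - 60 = (k + 3)*(k^2 - k - 20) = (k - 5)*(k + 3)*(k + 4)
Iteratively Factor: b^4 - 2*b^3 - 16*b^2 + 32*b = (b - 4)*(b^3 + 2*b^2 - 8*b) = b*(b - 4)*(b^2 + 2*b - 8) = b*(b - 4)*(b + 4)*(b - 2)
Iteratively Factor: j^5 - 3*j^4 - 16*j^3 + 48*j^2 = (j - 3)*(j^4 - 16*j^2) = j*(j - 3)*(j^3 - 16*j) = j*(j - 3)*(j + 4)*(j^2 - 4*j) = j*(j - 4)*(j - 3)*(j + 4)*(j)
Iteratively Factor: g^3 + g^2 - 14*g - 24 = (g + 3)*(g^2 - 2*g - 8) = (g - 4)*(g + 3)*(g + 2)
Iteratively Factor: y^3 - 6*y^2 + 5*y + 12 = (y + 1)*(y^2 - 7*y + 12) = (y - 3)*(y + 1)*(y - 4)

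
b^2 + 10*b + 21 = (b + 3)*(b + 7)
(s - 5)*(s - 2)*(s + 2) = s^3 - 5*s^2 - 4*s + 20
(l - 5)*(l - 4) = l^2 - 9*l + 20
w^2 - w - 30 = (w - 6)*(w + 5)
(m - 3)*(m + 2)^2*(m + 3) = m^4 + 4*m^3 - 5*m^2 - 36*m - 36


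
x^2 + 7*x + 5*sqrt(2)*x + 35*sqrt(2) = (x + 7)*(x + 5*sqrt(2))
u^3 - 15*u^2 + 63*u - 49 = (u - 7)^2*(u - 1)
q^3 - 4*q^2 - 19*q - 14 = (q - 7)*(q + 1)*(q + 2)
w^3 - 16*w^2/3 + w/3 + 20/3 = (w - 5)*(w - 4/3)*(w + 1)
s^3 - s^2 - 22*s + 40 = (s - 4)*(s - 2)*(s + 5)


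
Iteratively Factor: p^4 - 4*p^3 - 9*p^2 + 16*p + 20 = (p - 5)*(p^3 + p^2 - 4*p - 4) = (p - 5)*(p - 2)*(p^2 + 3*p + 2) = (p - 5)*(p - 2)*(p + 2)*(p + 1)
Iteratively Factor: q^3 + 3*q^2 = (q + 3)*(q^2) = q*(q + 3)*(q)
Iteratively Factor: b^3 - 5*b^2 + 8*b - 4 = (b - 2)*(b^2 - 3*b + 2) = (b - 2)^2*(b - 1)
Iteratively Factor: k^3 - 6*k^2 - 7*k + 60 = (k - 4)*(k^2 - 2*k - 15) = (k - 5)*(k - 4)*(k + 3)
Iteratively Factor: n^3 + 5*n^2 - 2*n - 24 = (n + 4)*(n^2 + n - 6) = (n + 3)*(n + 4)*(n - 2)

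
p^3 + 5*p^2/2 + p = p*(p + 1/2)*(p + 2)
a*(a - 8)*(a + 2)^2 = a^4 - 4*a^3 - 28*a^2 - 32*a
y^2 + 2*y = y*(y + 2)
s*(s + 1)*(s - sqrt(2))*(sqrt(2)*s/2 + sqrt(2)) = sqrt(2)*s^4/2 - s^3 + 3*sqrt(2)*s^3/2 - 3*s^2 + sqrt(2)*s^2 - 2*s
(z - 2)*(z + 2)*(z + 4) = z^3 + 4*z^2 - 4*z - 16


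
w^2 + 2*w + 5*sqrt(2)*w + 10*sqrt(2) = (w + 2)*(w + 5*sqrt(2))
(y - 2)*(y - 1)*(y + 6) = y^3 + 3*y^2 - 16*y + 12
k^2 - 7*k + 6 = (k - 6)*(k - 1)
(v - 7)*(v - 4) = v^2 - 11*v + 28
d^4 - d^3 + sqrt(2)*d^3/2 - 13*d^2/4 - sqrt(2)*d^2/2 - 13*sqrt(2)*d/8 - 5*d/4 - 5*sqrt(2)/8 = (d - 5/2)*(d + 1/2)*(d + 1)*(d + sqrt(2)/2)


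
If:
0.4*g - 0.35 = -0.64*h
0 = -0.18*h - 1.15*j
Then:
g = 10.2222222222222*j + 0.875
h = -6.38888888888889*j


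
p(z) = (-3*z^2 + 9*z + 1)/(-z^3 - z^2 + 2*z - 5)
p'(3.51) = 0.16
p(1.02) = -1.39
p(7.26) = 0.22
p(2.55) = -0.19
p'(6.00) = 0.01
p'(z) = (9 - 6*z)/(-z^3 - z^2 + 2*z - 5) + (-3*z^2 + 9*z + 1)*(3*z^2 + 2*z - 2)/(-z^3 - z^2 + 2*z - 5)^2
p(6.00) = 0.22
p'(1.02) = 0.30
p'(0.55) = -1.30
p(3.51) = 0.08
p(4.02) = 0.14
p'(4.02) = 0.09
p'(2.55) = 0.46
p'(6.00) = 0.01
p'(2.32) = 0.59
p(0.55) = -1.15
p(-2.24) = 10.50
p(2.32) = -0.31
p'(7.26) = -0.01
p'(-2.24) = -34.52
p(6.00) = 0.22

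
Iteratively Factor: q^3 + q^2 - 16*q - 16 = (q + 1)*(q^2 - 16) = (q - 4)*(q + 1)*(q + 4)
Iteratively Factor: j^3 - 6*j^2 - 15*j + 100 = (j + 4)*(j^2 - 10*j + 25) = (j - 5)*(j + 4)*(j - 5)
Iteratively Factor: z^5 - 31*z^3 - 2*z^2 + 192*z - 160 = (z - 2)*(z^4 + 2*z^3 - 27*z^2 - 56*z + 80) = (z - 2)*(z + 4)*(z^3 - 2*z^2 - 19*z + 20) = (z - 5)*(z - 2)*(z + 4)*(z^2 + 3*z - 4) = (z - 5)*(z - 2)*(z + 4)^2*(z - 1)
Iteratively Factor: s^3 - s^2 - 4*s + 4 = (s + 2)*(s^2 - 3*s + 2) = (s - 1)*(s + 2)*(s - 2)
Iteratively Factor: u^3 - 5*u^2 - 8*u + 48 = (u + 3)*(u^2 - 8*u + 16) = (u - 4)*(u + 3)*(u - 4)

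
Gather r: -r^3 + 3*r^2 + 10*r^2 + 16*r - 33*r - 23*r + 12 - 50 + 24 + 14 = -r^3 + 13*r^2 - 40*r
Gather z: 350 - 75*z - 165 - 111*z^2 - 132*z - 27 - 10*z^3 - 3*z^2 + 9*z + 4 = -10*z^3 - 114*z^2 - 198*z + 162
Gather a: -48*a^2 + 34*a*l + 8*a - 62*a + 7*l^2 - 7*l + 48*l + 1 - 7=-48*a^2 + a*(34*l - 54) + 7*l^2 + 41*l - 6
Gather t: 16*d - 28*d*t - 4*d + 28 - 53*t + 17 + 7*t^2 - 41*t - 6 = 12*d + 7*t^2 + t*(-28*d - 94) + 39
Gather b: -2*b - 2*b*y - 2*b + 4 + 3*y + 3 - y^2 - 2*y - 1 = b*(-2*y - 4) - y^2 + y + 6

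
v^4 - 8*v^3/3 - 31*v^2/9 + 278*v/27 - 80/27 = (v - 8/3)*(v - 5/3)*(v - 1/3)*(v + 2)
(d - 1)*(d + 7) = d^2 + 6*d - 7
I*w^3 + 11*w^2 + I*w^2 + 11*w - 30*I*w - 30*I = (w - 6*I)*(w - 5*I)*(I*w + I)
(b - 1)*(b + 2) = b^2 + b - 2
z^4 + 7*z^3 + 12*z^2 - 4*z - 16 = (z - 1)*(z + 2)^2*(z + 4)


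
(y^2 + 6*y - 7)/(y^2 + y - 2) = (y + 7)/(y + 2)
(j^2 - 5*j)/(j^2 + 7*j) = (j - 5)/(j + 7)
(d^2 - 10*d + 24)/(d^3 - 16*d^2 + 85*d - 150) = (d - 4)/(d^2 - 10*d + 25)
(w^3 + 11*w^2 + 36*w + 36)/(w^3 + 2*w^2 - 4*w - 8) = (w^2 + 9*w + 18)/(w^2 - 4)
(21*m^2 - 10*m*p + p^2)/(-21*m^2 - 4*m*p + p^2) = (-3*m + p)/(3*m + p)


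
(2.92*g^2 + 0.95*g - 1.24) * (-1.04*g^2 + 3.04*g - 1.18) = -3.0368*g^4 + 7.8888*g^3 + 0.732*g^2 - 4.8906*g + 1.4632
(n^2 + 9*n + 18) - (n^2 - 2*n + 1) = 11*n + 17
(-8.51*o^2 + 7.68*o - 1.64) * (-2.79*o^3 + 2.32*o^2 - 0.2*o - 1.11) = 23.7429*o^5 - 41.1704*o^4 + 24.0952*o^3 + 4.1053*o^2 - 8.1968*o + 1.8204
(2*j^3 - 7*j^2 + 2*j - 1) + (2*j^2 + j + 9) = 2*j^3 - 5*j^2 + 3*j + 8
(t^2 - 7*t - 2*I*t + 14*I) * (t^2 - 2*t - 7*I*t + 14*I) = t^4 - 9*t^3 - 9*I*t^3 + 81*I*t^2 + 126*t - 126*I*t - 196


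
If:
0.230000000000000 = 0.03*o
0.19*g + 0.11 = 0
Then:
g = -0.58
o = 7.67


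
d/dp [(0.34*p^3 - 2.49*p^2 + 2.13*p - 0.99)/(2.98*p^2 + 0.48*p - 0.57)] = (1.0132*p^4 + 0.3264*p^3 - 8.124*p^2 + 8.739*p - 0.7389)/(8.8804*p^4 + 2.8608*p^3 - 3.1668*p^2 - 0.5472*p + 0.3249)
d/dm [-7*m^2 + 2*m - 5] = 2 - 14*m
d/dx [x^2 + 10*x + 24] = 2*x + 10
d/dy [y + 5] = 1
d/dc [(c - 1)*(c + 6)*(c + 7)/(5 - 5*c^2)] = (-c^2 - 2*c + 29)/(5*(c^2 + 2*c + 1))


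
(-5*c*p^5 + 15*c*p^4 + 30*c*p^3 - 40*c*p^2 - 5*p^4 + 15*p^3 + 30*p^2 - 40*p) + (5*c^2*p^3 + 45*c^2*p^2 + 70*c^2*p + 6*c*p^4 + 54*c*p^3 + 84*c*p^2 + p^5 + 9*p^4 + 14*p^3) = 5*c^2*p^3 + 45*c^2*p^2 + 70*c^2*p - 5*c*p^5 + 21*c*p^4 + 84*c*p^3 + 44*c*p^2 + p^5 + 4*p^4 + 29*p^3 + 30*p^2 - 40*p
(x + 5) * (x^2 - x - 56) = x^3 + 4*x^2 - 61*x - 280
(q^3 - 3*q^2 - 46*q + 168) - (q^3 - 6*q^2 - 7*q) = 3*q^2 - 39*q + 168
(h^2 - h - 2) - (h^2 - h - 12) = 10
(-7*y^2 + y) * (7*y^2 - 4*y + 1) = -49*y^4 + 35*y^3 - 11*y^2 + y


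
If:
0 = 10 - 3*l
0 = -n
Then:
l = 10/3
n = 0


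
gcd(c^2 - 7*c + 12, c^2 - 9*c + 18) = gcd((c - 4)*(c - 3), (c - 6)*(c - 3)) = c - 3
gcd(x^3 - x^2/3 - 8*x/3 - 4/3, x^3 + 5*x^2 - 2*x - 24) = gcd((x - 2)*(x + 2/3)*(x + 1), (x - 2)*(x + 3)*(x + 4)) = x - 2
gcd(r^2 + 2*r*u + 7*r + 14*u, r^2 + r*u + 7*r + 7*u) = r + 7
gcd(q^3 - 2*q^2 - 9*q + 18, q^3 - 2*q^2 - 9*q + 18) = q^3 - 2*q^2 - 9*q + 18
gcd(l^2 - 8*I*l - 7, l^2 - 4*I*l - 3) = l - I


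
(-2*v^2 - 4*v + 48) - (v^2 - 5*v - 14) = -3*v^2 + v + 62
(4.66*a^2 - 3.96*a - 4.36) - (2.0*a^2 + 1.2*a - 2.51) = 2.66*a^2 - 5.16*a - 1.85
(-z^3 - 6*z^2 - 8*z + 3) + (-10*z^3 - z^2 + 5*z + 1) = -11*z^3 - 7*z^2 - 3*z + 4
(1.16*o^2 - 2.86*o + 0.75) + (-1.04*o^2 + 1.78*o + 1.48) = 0.12*o^2 - 1.08*o + 2.23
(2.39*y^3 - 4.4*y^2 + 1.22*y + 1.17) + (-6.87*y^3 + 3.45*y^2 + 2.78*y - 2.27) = -4.48*y^3 - 0.95*y^2 + 4.0*y - 1.1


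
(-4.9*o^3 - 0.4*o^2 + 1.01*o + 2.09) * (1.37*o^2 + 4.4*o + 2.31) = -6.713*o^5 - 22.108*o^4 - 11.6953*o^3 + 6.3833*o^2 + 11.5291*o + 4.8279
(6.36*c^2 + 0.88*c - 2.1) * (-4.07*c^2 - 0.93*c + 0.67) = -25.8852*c^4 - 9.4964*c^3 + 11.9898*c^2 + 2.5426*c - 1.407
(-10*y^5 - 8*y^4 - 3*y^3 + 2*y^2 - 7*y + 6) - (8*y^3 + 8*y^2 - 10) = -10*y^5 - 8*y^4 - 11*y^3 - 6*y^2 - 7*y + 16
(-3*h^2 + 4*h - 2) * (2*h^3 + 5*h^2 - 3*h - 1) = -6*h^5 - 7*h^4 + 25*h^3 - 19*h^2 + 2*h + 2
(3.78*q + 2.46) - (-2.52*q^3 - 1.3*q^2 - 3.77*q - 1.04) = 2.52*q^3 + 1.3*q^2 + 7.55*q + 3.5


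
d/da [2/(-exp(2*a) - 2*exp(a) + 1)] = 4*(exp(a) + 1)*exp(a)/(exp(2*a) + 2*exp(a) - 1)^2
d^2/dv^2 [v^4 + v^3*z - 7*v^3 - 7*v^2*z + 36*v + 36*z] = 12*v^2 + 6*v*z - 42*v - 14*z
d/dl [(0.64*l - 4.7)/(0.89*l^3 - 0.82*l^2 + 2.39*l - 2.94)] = (-1.1392*l^3 + 13.0738*l^2 - 7.708*l + 9.3514)/(0.7921*l^6 - 1.4596*l^5 + 4.9266*l^4 - 9.1528*l^3 + 10.5337*l^2 - 14.0532*l + 8.6436)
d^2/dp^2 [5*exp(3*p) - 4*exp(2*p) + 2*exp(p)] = (45*exp(2*p) - 16*exp(p) + 2)*exp(p)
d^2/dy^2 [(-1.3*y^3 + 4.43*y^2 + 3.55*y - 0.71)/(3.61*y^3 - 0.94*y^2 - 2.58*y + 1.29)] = (106.641566*y^6 + 204.93609*y^5 + 136.895532*y^4 - 219.817046*y^3 - 104.28042*y^2 + 22.355442*y + 27.200166)/(47.045881*y^9 - 36.750522*y^8 - 91.299066*y^7 + 102.133475*y^6 + 38.984832*y^5 - 87.440328*y^4 + 19.619739*y^3 + 21.067506*y^2 - 12.880134*y + 2.146689)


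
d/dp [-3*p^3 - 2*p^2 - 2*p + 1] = -9*p^2 - 4*p - 2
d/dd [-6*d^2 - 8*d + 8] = -12*d - 8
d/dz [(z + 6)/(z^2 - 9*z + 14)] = (z^2 - 9*z - (z + 6)*(2*z - 9) + 14)/(z^2 - 9*z + 14)^2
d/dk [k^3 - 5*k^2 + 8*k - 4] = 3*k^2 - 10*k + 8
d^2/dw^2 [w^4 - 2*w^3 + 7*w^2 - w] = 12*w^2 - 12*w + 14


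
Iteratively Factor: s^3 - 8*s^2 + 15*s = (s)*(s^2 - 8*s + 15) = s*(s - 3)*(s - 5)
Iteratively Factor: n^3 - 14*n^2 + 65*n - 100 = (n - 4)*(n^2 - 10*n + 25) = (n - 5)*(n - 4)*(n - 5)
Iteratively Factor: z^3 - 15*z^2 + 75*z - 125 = (z - 5)*(z^2 - 10*z + 25) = (z - 5)^2*(z - 5)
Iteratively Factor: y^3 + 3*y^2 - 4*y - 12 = (y + 2)*(y^2 + y - 6) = (y + 2)*(y + 3)*(y - 2)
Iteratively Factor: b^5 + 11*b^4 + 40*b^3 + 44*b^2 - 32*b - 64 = (b + 4)*(b^4 + 7*b^3 + 12*b^2 - 4*b - 16) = (b + 4)^2*(b^3 + 3*b^2 - 4) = (b + 2)*(b + 4)^2*(b^2 + b - 2) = (b + 2)^2*(b + 4)^2*(b - 1)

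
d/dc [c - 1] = 1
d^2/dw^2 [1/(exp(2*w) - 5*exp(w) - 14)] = ((5 - 4*exp(w))*(-exp(2*w) + 5*exp(w) + 14) - 2*(2*exp(w) - 5)^2*exp(w))*exp(w)/(-exp(2*w) + 5*exp(w) + 14)^3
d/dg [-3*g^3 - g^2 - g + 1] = -9*g^2 - 2*g - 1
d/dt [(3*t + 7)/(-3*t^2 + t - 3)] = (-9*t^2 + 3*t + (3*t + 7)*(6*t - 1) - 9)/(3*t^2 - t + 3)^2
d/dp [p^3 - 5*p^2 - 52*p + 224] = 3*p^2 - 10*p - 52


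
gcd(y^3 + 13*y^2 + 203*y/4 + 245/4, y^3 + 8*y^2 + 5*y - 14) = y + 7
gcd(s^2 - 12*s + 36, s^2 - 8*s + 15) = 1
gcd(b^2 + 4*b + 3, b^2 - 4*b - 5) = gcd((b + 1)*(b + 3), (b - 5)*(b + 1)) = b + 1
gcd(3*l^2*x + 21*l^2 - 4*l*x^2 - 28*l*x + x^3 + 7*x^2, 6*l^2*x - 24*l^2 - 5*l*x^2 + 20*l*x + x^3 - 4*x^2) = -3*l + x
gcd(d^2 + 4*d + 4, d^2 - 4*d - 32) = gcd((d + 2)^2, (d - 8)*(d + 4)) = 1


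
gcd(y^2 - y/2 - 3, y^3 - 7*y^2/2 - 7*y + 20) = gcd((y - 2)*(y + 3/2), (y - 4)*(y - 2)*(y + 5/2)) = y - 2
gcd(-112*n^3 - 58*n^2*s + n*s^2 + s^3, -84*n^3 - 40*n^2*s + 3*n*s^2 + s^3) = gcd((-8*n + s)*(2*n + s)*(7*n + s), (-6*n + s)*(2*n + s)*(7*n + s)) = 14*n^2 + 9*n*s + s^2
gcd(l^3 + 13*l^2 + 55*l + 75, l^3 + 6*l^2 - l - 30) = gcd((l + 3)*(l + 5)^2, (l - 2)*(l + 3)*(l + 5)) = l^2 + 8*l + 15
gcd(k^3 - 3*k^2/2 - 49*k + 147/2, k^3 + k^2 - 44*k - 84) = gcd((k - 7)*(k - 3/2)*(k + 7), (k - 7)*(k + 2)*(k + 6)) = k - 7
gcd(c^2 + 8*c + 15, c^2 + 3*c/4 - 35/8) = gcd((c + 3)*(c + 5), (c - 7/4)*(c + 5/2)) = 1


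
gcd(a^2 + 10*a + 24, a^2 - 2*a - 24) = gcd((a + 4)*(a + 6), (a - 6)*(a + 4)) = a + 4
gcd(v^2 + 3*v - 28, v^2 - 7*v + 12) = v - 4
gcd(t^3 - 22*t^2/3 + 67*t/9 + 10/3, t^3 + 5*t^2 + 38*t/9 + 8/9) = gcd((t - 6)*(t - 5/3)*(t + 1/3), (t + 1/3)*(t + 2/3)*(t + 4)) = t + 1/3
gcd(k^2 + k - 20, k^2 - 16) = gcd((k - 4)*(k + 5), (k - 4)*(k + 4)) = k - 4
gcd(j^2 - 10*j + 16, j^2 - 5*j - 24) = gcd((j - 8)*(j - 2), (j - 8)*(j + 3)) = j - 8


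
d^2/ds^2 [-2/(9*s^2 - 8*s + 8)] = 4*(81*s^2 - 72*s - 4*(9*s - 4)^2 + 72)/(9*s^2 - 8*s + 8)^3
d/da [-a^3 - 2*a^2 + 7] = a*(-3*a - 4)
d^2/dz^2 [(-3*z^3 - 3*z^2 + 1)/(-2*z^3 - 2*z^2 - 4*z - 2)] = (-18*z^5 - 42*z^4 - 26*z^3 + 6*z)/(z^9 + 3*z^8 + 9*z^7 + 16*z^6 + 24*z^5 + 27*z^4 + 23*z^3 + 15*z^2 + 6*z + 1)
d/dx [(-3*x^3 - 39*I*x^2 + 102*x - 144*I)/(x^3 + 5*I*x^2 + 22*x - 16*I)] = 24*I/(x^2 - 4*I*x - 4)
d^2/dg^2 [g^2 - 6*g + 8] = 2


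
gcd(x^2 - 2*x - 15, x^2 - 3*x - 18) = x + 3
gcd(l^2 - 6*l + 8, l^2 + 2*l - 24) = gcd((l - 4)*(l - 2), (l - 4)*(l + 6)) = l - 4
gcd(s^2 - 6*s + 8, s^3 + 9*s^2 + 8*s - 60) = s - 2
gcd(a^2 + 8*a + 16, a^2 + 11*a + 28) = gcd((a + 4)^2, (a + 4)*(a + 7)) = a + 4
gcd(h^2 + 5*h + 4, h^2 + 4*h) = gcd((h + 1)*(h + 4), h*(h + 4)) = h + 4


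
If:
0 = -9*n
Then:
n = 0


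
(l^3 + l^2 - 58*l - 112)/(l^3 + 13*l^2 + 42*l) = (l^2 - 6*l - 16)/(l*(l + 6))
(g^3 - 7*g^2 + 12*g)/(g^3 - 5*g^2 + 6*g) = (g - 4)/(g - 2)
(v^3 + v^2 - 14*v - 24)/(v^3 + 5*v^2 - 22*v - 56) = (v + 3)/(v + 7)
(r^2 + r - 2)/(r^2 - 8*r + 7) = (r + 2)/(r - 7)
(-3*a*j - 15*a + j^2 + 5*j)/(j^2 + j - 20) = (-3*a + j)/(j - 4)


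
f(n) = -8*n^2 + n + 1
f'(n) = 1 - 16*n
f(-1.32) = -14.26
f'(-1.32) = 22.12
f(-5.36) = -234.20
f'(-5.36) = 86.76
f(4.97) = -191.64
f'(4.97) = -78.52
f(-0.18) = 0.56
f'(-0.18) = 3.88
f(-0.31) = -0.08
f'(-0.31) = 5.96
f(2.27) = -37.95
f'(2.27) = -35.32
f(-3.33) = -91.04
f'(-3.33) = 54.28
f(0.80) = -3.32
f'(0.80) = -11.80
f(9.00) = -638.00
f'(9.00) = -143.00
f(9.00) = -638.00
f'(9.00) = -143.00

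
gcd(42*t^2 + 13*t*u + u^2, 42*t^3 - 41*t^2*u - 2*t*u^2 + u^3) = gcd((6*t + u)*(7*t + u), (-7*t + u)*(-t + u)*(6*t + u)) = 6*t + u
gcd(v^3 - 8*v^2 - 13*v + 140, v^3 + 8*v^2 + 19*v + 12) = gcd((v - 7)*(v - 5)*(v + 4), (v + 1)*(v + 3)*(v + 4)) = v + 4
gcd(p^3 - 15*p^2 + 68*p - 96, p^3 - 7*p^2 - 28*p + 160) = p^2 - 12*p + 32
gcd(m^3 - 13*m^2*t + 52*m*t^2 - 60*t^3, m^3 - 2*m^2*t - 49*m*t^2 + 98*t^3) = -m + 2*t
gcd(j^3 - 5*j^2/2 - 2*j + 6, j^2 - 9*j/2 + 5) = j - 2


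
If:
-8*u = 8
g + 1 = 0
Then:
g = -1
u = -1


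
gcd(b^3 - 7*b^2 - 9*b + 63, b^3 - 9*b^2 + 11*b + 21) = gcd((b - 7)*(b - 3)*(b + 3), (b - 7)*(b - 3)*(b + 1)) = b^2 - 10*b + 21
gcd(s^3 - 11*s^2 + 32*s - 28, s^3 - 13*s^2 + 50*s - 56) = s^2 - 9*s + 14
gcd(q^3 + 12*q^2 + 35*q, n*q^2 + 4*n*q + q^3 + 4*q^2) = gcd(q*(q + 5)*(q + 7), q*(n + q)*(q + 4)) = q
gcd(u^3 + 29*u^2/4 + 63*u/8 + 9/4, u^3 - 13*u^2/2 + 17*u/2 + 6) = u + 1/2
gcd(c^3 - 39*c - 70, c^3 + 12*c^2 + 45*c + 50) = c^2 + 7*c + 10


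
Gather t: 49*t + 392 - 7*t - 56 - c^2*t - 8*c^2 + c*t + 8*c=-8*c^2 + 8*c + t*(-c^2 + c + 42) + 336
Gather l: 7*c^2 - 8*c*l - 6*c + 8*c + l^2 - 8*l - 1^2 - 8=7*c^2 + 2*c + l^2 + l*(-8*c - 8) - 9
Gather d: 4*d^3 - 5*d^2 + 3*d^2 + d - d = 4*d^3 - 2*d^2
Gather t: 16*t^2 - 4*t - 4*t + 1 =16*t^2 - 8*t + 1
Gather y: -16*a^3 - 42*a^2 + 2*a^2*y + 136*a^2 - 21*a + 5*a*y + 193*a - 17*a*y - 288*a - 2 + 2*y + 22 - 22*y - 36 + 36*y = -16*a^3 + 94*a^2 - 116*a + y*(2*a^2 - 12*a + 16) - 16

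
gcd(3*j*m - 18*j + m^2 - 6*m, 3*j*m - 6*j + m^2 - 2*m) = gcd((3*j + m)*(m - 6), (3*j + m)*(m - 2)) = 3*j + m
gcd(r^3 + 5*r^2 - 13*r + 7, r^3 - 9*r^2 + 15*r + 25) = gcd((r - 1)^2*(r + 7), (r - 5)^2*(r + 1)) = 1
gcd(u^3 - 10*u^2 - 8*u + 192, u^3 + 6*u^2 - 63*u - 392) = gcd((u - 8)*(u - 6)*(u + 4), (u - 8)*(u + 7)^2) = u - 8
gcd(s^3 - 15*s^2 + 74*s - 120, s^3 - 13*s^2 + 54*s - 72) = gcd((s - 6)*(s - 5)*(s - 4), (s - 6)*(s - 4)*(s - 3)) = s^2 - 10*s + 24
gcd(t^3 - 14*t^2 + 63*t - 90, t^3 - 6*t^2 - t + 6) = t - 6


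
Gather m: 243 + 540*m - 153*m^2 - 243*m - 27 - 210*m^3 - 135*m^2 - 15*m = -210*m^3 - 288*m^2 + 282*m + 216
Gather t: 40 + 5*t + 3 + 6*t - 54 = 11*t - 11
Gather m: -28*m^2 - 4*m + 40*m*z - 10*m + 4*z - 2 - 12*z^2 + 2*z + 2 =-28*m^2 + m*(40*z - 14) - 12*z^2 + 6*z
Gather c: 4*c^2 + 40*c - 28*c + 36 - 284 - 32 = 4*c^2 + 12*c - 280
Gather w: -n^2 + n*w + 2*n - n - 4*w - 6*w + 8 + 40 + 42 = -n^2 + n + w*(n - 10) + 90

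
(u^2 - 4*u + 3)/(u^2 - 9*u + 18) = (u - 1)/(u - 6)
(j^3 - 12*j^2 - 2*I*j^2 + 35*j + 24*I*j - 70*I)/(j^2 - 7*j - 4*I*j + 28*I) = (j^2 - j*(5 + 2*I) + 10*I)/(j - 4*I)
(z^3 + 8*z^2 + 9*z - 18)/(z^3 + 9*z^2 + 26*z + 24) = (z^2 + 5*z - 6)/(z^2 + 6*z + 8)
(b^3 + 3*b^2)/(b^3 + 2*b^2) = (b + 3)/(b + 2)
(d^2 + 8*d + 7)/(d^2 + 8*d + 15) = (d^2 + 8*d + 7)/(d^2 + 8*d + 15)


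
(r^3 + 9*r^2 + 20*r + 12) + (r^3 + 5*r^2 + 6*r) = 2*r^3 + 14*r^2 + 26*r + 12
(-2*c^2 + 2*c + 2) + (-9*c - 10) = -2*c^2 - 7*c - 8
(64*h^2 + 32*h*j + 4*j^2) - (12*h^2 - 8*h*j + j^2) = 52*h^2 + 40*h*j + 3*j^2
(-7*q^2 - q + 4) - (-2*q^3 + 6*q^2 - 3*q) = 2*q^3 - 13*q^2 + 2*q + 4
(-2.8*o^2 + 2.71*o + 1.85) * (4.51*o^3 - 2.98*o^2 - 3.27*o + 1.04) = -12.628*o^5 + 20.5661*o^4 + 9.4237*o^3 - 17.2867*o^2 - 3.2311*o + 1.924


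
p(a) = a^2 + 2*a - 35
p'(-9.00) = -16.00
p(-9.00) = 28.00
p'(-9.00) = -16.00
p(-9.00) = 28.00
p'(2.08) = 6.16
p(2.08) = -26.51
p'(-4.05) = -6.10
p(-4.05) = -26.70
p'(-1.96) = -1.92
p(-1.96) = -35.08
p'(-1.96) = -1.92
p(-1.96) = -35.08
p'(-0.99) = 0.02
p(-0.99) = -36.00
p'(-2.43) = -2.86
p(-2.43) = -33.96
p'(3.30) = 8.60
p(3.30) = -17.51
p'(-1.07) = -0.14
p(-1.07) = -36.00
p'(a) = 2*a + 2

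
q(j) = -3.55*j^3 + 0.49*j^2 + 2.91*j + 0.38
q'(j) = -10.65*j^2 + 0.98*j + 2.91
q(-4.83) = 397.76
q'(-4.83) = -250.28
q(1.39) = -4.16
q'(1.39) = -16.30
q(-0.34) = -0.41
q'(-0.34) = 1.35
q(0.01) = 0.41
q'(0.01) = 2.92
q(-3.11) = 102.85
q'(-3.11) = -103.15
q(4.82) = -371.74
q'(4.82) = -239.79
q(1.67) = -9.93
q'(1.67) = -25.16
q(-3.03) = 94.82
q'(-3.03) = -97.84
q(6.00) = -731.32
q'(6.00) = -374.61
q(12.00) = -6028.54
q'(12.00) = -1518.93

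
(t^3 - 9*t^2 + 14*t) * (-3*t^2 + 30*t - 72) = -3*t^5 + 57*t^4 - 384*t^3 + 1068*t^2 - 1008*t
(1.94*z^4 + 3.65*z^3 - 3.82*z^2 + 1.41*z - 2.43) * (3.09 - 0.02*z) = -0.0388*z^5 + 5.9216*z^4 + 11.3549*z^3 - 11.832*z^2 + 4.4055*z - 7.5087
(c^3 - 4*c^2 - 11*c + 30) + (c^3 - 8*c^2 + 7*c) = 2*c^3 - 12*c^2 - 4*c + 30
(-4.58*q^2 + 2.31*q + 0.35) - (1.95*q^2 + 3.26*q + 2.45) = -6.53*q^2 - 0.95*q - 2.1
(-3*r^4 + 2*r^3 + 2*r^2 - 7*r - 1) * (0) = 0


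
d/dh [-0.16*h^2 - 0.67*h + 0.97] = -0.32*h - 0.67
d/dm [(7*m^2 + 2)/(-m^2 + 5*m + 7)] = (35*m^2 + 102*m - 10)/(m^4 - 10*m^3 + 11*m^2 + 70*m + 49)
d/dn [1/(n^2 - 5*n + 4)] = (5 - 2*n)/(n^2 - 5*n + 4)^2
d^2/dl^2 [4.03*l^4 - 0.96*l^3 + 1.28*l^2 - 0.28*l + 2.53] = 48.36*l^2 - 5.76*l + 2.56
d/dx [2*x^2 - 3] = 4*x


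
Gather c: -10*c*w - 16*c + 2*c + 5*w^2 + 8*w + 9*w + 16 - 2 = c*(-10*w - 14) + 5*w^2 + 17*w + 14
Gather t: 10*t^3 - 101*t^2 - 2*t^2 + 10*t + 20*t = 10*t^3 - 103*t^2 + 30*t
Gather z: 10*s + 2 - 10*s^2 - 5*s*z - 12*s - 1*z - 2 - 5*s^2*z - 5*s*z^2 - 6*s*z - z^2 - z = -10*s^2 - 2*s + z^2*(-5*s - 1) + z*(-5*s^2 - 11*s - 2)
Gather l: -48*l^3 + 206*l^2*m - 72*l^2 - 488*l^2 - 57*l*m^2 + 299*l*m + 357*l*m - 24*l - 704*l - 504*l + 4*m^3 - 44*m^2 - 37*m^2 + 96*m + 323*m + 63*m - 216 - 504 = -48*l^3 + l^2*(206*m - 560) + l*(-57*m^2 + 656*m - 1232) + 4*m^3 - 81*m^2 + 482*m - 720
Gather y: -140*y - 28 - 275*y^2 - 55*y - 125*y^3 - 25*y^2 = -125*y^3 - 300*y^2 - 195*y - 28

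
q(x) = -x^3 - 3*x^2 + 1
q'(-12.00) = -360.00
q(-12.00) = 1297.00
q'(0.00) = 0.00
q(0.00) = 1.00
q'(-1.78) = 1.17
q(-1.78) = -2.87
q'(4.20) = -78.12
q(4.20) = -126.01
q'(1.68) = -18.55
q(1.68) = -12.21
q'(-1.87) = 0.73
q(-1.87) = -2.95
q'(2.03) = -24.54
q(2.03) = -19.73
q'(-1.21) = 2.87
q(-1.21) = -1.62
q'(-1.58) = 1.99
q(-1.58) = -2.54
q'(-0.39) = 1.88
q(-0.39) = 0.60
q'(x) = -3*x^2 - 6*x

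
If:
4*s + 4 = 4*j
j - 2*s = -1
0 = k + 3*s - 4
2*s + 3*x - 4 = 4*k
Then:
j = 3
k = -2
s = 2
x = -8/3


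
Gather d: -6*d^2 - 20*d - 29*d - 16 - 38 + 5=-6*d^2 - 49*d - 49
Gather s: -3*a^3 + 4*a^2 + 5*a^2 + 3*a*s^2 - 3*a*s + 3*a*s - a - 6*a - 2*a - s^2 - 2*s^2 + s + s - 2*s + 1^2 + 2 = -3*a^3 + 9*a^2 - 9*a + s^2*(3*a - 3) + 3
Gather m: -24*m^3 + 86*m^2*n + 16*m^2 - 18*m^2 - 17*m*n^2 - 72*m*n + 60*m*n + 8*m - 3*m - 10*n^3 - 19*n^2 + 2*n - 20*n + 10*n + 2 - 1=-24*m^3 + m^2*(86*n - 2) + m*(-17*n^2 - 12*n + 5) - 10*n^3 - 19*n^2 - 8*n + 1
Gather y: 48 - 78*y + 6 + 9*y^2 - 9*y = 9*y^2 - 87*y + 54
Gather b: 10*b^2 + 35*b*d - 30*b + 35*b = 10*b^2 + b*(35*d + 5)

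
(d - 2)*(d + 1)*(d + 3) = d^3 + 2*d^2 - 5*d - 6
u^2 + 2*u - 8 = (u - 2)*(u + 4)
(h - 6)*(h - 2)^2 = h^3 - 10*h^2 + 28*h - 24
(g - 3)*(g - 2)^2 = g^3 - 7*g^2 + 16*g - 12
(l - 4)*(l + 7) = l^2 + 3*l - 28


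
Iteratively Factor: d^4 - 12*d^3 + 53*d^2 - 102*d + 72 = (d - 2)*(d^3 - 10*d^2 + 33*d - 36) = (d - 3)*(d - 2)*(d^2 - 7*d + 12) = (d - 4)*(d - 3)*(d - 2)*(d - 3)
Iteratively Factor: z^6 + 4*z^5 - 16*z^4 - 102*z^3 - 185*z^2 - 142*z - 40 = (z + 4)*(z^5 - 16*z^3 - 38*z^2 - 33*z - 10) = (z - 5)*(z + 4)*(z^4 + 5*z^3 + 9*z^2 + 7*z + 2) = (z - 5)*(z + 1)*(z + 4)*(z^3 + 4*z^2 + 5*z + 2) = (z - 5)*(z + 1)^2*(z + 4)*(z^2 + 3*z + 2) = (z - 5)*(z + 1)^2*(z + 2)*(z + 4)*(z + 1)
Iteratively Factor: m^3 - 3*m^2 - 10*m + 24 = (m - 2)*(m^2 - m - 12) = (m - 2)*(m + 3)*(m - 4)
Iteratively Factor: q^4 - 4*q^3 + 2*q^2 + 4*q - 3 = (q - 3)*(q^3 - q^2 - q + 1) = (q - 3)*(q + 1)*(q^2 - 2*q + 1) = (q - 3)*(q - 1)*(q + 1)*(q - 1)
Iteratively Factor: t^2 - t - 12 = (t + 3)*(t - 4)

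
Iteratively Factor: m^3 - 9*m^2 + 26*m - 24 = (m - 4)*(m^2 - 5*m + 6) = (m - 4)*(m - 2)*(m - 3)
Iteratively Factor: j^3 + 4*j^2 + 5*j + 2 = (j + 1)*(j^2 + 3*j + 2) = (j + 1)*(j + 2)*(j + 1)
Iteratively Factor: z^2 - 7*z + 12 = (z - 3)*(z - 4)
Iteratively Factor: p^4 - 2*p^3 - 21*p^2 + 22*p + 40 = (p - 2)*(p^3 - 21*p - 20) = (p - 5)*(p - 2)*(p^2 + 5*p + 4) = (p - 5)*(p - 2)*(p + 4)*(p + 1)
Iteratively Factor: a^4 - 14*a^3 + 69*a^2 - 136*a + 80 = (a - 5)*(a^3 - 9*a^2 + 24*a - 16) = (a - 5)*(a - 1)*(a^2 - 8*a + 16) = (a - 5)*(a - 4)*(a - 1)*(a - 4)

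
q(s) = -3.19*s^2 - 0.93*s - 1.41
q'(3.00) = -20.07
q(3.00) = -32.91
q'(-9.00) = 56.49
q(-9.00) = -251.43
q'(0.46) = -3.86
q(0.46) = -2.51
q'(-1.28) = 7.24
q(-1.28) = -5.45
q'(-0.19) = 0.28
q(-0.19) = -1.35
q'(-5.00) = 30.97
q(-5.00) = -76.51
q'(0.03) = -1.12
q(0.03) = -1.44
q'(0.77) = -5.84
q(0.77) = -4.02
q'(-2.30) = 13.74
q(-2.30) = -16.15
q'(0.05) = -1.25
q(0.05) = -1.46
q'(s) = -6.38*s - 0.93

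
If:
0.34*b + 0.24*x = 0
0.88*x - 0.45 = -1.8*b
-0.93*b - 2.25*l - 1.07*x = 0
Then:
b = 0.81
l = 0.21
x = -1.15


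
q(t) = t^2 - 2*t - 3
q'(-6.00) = -14.00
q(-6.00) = 45.00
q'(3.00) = 4.00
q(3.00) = 0.00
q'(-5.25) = -12.50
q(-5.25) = 35.06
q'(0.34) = -1.32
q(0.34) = -3.56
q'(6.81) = 11.62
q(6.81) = 29.76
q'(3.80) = 5.60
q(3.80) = 3.84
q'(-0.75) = -3.50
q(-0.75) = -0.94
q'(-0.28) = -2.56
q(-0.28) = -2.36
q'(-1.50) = -5.00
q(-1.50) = 2.25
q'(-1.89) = -5.78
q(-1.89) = 4.35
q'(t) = 2*t - 2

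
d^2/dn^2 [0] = 0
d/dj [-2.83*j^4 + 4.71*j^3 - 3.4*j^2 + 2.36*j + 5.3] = -11.32*j^3 + 14.13*j^2 - 6.8*j + 2.36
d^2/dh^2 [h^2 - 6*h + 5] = 2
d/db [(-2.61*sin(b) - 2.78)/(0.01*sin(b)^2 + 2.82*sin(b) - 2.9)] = (0.0261*sin(b)^2 + 0.0556000000000001*sin(b) + 15.4086)*cos(b)/(0.0001*sin(b)^4 + 0.0564*sin(b)^3 + 7.8944*sin(b)^2 - 16.356*sin(b) + 8.41)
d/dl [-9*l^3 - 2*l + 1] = -27*l^2 - 2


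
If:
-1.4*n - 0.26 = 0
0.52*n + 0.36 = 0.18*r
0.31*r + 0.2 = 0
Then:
No Solution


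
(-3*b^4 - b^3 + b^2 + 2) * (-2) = 6*b^4 + 2*b^3 - 2*b^2 - 4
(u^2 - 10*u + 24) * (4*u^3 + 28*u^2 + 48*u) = 4*u^5 - 12*u^4 - 136*u^3 + 192*u^2 + 1152*u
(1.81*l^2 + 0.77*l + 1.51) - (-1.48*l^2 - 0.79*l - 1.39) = 3.29*l^2 + 1.56*l + 2.9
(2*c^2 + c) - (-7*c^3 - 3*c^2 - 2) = 7*c^3 + 5*c^2 + c + 2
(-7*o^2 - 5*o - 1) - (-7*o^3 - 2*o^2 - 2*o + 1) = 7*o^3 - 5*o^2 - 3*o - 2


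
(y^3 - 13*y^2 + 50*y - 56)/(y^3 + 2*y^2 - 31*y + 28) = (y^2 - 9*y + 14)/(y^2 + 6*y - 7)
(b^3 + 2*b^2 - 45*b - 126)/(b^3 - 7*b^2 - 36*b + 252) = (b + 3)/(b - 6)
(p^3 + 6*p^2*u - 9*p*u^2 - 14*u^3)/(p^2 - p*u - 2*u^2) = p + 7*u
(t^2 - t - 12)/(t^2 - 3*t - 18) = (t - 4)/(t - 6)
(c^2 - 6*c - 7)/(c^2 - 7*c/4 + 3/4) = 4*(c^2 - 6*c - 7)/(4*c^2 - 7*c + 3)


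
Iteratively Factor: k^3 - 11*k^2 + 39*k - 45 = (k - 3)*(k^2 - 8*k + 15) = (k - 3)^2*(k - 5)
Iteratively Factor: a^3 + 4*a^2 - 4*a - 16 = (a - 2)*(a^2 + 6*a + 8) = (a - 2)*(a + 2)*(a + 4)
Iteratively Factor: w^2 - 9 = (w + 3)*(w - 3)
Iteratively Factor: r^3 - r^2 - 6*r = (r)*(r^2 - r - 6) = r*(r + 2)*(r - 3)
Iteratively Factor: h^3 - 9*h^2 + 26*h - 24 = (h - 2)*(h^2 - 7*h + 12) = (h - 3)*(h - 2)*(h - 4)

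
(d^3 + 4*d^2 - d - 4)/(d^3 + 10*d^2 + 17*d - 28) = (d + 1)/(d + 7)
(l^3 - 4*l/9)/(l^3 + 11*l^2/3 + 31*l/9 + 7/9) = l*(9*l^2 - 4)/(9*l^3 + 33*l^2 + 31*l + 7)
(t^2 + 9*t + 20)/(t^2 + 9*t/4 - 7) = 4*(t + 5)/(4*t - 7)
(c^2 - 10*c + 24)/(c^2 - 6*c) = (c - 4)/c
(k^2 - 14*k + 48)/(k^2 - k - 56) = (k - 6)/(k + 7)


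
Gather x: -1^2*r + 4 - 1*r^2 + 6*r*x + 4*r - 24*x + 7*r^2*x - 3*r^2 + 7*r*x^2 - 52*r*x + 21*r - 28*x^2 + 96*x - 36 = -4*r^2 + 24*r + x^2*(7*r - 28) + x*(7*r^2 - 46*r + 72) - 32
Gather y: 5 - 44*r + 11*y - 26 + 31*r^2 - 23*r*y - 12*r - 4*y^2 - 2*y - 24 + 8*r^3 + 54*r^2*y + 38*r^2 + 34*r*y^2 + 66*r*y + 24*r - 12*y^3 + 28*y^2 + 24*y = 8*r^3 + 69*r^2 - 32*r - 12*y^3 + y^2*(34*r + 24) + y*(54*r^2 + 43*r + 33) - 45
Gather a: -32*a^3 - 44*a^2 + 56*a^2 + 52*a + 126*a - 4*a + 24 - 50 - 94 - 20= -32*a^3 + 12*a^2 + 174*a - 140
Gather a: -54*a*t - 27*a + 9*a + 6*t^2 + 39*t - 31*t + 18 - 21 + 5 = a*(-54*t - 18) + 6*t^2 + 8*t + 2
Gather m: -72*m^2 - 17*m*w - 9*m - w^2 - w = -72*m^2 + m*(-17*w - 9) - w^2 - w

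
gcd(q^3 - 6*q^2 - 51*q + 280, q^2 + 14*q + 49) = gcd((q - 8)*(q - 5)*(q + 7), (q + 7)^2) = q + 7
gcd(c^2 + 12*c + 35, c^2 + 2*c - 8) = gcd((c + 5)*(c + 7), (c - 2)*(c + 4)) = 1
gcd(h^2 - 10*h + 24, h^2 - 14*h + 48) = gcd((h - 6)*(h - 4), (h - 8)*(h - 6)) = h - 6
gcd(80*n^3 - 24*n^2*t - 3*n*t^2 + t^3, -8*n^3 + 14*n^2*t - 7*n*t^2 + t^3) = -4*n + t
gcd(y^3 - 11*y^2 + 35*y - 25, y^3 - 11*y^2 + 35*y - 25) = y^3 - 11*y^2 + 35*y - 25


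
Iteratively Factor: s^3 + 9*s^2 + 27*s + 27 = (s + 3)*(s^2 + 6*s + 9) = (s + 3)^2*(s + 3)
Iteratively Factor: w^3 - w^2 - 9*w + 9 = (w - 3)*(w^2 + 2*w - 3) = (w - 3)*(w - 1)*(w + 3)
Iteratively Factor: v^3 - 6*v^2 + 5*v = (v)*(v^2 - 6*v + 5) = v*(v - 5)*(v - 1)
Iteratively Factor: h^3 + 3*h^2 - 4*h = (h - 1)*(h^2 + 4*h) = h*(h - 1)*(h + 4)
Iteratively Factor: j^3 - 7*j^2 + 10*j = (j - 5)*(j^2 - 2*j) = (j - 5)*(j - 2)*(j)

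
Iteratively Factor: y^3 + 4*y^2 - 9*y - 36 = (y - 3)*(y^2 + 7*y + 12) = (y - 3)*(y + 4)*(y + 3)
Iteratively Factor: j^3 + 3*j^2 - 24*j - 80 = (j + 4)*(j^2 - j - 20) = (j - 5)*(j + 4)*(j + 4)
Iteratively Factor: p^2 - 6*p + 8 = (p - 4)*(p - 2)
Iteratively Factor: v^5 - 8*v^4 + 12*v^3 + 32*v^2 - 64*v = (v - 4)*(v^4 - 4*v^3 - 4*v^2 + 16*v) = (v - 4)^2*(v^3 - 4*v) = v*(v - 4)^2*(v^2 - 4) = v*(v - 4)^2*(v + 2)*(v - 2)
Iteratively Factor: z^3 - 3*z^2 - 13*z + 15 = (z + 3)*(z^2 - 6*z + 5) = (z - 5)*(z + 3)*(z - 1)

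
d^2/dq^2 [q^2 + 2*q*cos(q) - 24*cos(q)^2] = -2*q*cos(q) - 96*sin(q)^2 - 4*sin(q) + 50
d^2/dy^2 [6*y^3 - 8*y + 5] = 36*y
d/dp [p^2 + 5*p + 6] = 2*p + 5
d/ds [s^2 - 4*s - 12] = 2*s - 4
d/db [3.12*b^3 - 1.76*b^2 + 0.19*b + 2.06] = 9.36*b^2 - 3.52*b + 0.19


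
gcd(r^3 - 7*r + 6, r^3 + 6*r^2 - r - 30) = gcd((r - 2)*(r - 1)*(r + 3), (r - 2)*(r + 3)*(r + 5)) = r^2 + r - 6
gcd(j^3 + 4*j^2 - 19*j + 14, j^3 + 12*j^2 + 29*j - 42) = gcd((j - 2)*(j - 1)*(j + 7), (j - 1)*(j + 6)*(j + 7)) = j^2 + 6*j - 7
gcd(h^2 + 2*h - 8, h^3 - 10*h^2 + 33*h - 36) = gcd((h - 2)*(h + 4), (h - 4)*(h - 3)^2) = 1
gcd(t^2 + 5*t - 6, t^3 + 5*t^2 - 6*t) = t^2 + 5*t - 6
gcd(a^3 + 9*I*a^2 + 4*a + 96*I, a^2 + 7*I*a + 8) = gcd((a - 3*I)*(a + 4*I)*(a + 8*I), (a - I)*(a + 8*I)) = a + 8*I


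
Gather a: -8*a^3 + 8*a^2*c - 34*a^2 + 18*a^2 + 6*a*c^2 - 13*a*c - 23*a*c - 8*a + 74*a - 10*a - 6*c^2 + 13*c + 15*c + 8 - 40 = -8*a^3 + a^2*(8*c - 16) + a*(6*c^2 - 36*c + 56) - 6*c^2 + 28*c - 32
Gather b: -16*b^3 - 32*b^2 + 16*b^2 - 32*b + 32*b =-16*b^3 - 16*b^2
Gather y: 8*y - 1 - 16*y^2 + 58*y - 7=-16*y^2 + 66*y - 8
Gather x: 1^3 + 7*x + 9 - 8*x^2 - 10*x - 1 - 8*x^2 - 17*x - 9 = -16*x^2 - 20*x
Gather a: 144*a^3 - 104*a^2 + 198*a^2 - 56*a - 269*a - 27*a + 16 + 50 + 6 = 144*a^3 + 94*a^2 - 352*a + 72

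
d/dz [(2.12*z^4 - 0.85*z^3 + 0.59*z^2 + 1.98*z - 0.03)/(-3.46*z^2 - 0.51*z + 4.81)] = (-14.6704*z^5 - 0.302600000000002*z^4 + 41.6558*z^3 - 5.7156*z^2 + 5.4682*z + 9.5085)/(11.9716*z^4 + 3.5292*z^3 - 33.0251*z^2 - 4.9062*z + 23.1361)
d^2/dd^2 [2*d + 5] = 0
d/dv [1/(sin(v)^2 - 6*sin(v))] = 2*(3 - sin(v))*cos(v)/((sin(v) - 6)^2*sin(v)^2)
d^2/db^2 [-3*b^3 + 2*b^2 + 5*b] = 4 - 18*b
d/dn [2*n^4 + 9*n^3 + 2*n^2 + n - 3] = 8*n^3 + 27*n^2 + 4*n + 1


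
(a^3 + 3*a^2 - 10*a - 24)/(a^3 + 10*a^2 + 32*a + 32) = (a - 3)/(a + 4)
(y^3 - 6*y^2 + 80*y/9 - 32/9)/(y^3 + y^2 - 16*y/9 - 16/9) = (3*y^2 - 14*y + 8)/(3*y^2 + 7*y + 4)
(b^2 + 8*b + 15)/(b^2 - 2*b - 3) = (b^2 + 8*b + 15)/(b^2 - 2*b - 3)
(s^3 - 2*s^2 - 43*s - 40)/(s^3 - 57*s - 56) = (s + 5)/(s + 7)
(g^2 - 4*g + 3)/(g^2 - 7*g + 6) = (g - 3)/(g - 6)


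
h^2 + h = h*(h + 1)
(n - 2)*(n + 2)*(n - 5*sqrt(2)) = n^3 - 5*sqrt(2)*n^2 - 4*n + 20*sqrt(2)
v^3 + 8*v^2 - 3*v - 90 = (v - 3)*(v + 5)*(v + 6)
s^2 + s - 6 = (s - 2)*(s + 3)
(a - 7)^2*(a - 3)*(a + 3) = a^4 - 14*a^3 + 40*a^2 + 126*a - 441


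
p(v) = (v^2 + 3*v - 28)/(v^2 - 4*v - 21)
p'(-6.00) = -0.34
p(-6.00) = -0.26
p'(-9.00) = -0.09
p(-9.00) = 0.27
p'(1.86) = -0.28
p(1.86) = 0.76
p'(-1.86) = -2.21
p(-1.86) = 2.98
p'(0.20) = -0.36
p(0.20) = 1.26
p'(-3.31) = -29.18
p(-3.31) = -8.44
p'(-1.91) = -2.41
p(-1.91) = 3.10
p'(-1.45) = -1.22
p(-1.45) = 2.31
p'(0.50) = -0.33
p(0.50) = 1.15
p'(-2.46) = -9.65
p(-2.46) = 5.74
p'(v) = (4 - 2*v)*(v^2 + 3*v - 28)/(v^2 - 4*v - 21)^2 + (2*v + 3)/(v^2 - 4*v - 21)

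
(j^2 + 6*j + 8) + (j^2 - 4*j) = 2*j^2 + 2*j + 8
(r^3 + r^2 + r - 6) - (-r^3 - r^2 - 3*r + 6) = 2*r^3 + 2*r^2 + 4*r - 12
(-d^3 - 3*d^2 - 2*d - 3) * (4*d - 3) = -4*d^4 - 9*d^3 + d^2 - 6*d + 9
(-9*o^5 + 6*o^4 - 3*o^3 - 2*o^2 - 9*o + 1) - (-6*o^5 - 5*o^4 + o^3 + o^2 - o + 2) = -3*o^5 + 11*o^4 - 4*o^3 - 3*o^2 - 8*o - 1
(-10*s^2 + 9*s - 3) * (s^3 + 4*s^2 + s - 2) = -10*s^5 - 31*s^4 + 23*s^3 + 17*s^2 - 21*s + 6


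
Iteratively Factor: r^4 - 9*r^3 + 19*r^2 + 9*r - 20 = (r - 1)*(r^3 - 8*r^2 + 11*r + 20) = (r - 4)*(r - 1)*(r^2 - 4*r - 5) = (r - 4)*(r - 1)*(r + 1)*(r - 5)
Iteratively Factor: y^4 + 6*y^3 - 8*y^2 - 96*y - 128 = (y + 2)*(y^3 + 4*y^2 - 16*y - 64) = (y - 4)*(y + 2)*(y^2 + 8*y + 16) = (y - 4)*(y + 2)*(y + 4)*(y + 4)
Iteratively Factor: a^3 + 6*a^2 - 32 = (a - 2)*(a^2 + 8*a + 16) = (a - 2)*(a + 4)*(a + 4)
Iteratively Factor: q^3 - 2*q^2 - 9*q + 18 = (q - 2)*(q^2 - 9) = (q - 2)*(q + 3)*(q - 3)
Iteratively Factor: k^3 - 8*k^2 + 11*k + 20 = (k - 4)*(k^2 - 4*k - 5) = (k - 5)*(k - 4)*(k + 1)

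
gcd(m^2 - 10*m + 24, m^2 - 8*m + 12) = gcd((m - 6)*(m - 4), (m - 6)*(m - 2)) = m - 6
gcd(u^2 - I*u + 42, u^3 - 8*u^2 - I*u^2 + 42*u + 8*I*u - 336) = u^2 - I*u + 42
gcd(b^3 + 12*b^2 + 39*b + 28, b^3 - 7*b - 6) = b + 1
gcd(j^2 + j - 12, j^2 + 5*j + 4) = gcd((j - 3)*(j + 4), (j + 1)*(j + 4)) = j + 4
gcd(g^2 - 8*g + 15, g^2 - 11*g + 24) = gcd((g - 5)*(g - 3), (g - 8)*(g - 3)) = g - 3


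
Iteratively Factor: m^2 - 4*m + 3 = (m - 3)*(m - 1)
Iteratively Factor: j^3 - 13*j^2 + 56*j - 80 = (j - 4)*(j^2 - 9*j + 20) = (j - 5)*(j - 4)*(j - 4)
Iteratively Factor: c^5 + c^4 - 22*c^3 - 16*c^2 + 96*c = (c - 4)*(c^4 + 5*c^3 - 2*c^2 - 24*c) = (c - 4)*(c + 4)*(c^3 + c^2 - 6*c) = c*(c - 4)*(c + 4)*(c^2 + c - 6) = c*(c - 4)*(c - 2)*(c + 4)*(c + 3)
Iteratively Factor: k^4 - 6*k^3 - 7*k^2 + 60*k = (k)*(k^3 - 6*k^2 - 7*k + 60) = k*(k - 5)*(k^2 - k - 12) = k*(k - 5)*(k + 3)*(k - 4)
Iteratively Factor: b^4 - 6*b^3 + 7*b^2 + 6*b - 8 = (b - 1)*(b^3 - 5*b^2 + 2*b + 8) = (b - 1)*(b + 1)*(b^2 - 6*b + 8) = (b - 4)*(b - 1)*(b + 1)*(b - 2)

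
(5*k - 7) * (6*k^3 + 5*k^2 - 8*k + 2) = 30*k^4 - 17*k^3 - 75*k^2 + 66*k - 14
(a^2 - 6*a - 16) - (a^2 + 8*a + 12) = -14*a - 28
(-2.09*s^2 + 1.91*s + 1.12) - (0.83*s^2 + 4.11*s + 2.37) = -2.92*s^2 - 2.2*s - 1.25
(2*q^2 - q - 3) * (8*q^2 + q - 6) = 16*q^4 - 6*q^3 - 37*q^2 + 3*q + 18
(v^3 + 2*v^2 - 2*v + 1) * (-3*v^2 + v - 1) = -3*v^5 - 5*v^4 + 7*v^3 - 7*v^2 + 3*v - 1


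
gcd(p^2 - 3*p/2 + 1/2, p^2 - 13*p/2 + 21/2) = 1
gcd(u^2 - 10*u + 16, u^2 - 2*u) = u - 2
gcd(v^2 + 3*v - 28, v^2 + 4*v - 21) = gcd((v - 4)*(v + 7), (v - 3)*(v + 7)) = v + 7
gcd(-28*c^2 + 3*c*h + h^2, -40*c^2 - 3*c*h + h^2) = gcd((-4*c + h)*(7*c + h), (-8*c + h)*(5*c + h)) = 1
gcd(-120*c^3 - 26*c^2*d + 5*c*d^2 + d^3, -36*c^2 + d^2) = 6*c + d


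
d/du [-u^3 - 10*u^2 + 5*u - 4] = -3*u^2 - 20*u + 5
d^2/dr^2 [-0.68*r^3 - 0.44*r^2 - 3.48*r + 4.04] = -4.08*r - 0.88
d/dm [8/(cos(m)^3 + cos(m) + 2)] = 8*(3*cos(m)^2 + 1)*sin(m)/(cos(m)^3 + cos(m) + 2)^2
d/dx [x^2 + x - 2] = 2*x + 1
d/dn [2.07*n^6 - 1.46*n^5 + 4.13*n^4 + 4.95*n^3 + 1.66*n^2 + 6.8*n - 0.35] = 12.42*n^5 - 7.3*n^4 + 16.52*n^3 + 14.85*n^2 + 3.32*n + 6.8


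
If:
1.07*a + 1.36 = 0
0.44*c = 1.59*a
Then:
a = -1.27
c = -4.59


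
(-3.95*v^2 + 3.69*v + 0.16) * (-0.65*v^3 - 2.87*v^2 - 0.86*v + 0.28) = 2.5675*v^5 + 8.938*v^4 - 7.2973*v^3 - 4.7386*v^2 + 0.8956*v + 0.0448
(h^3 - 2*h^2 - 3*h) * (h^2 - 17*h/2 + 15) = h^5 - 21*h^4/2 + 29*h^3 - 9*h^2/2 - 45*h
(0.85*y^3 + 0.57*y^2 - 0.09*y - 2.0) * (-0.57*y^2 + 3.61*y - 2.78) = -0.4845*y^5 + 2.7436*y^4 - 0.254*y^3 - 0.7695*y^2 - 6.9698*y + 5.56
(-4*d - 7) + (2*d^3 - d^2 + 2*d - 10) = 2*d^3 - d^2 - 2*d - 17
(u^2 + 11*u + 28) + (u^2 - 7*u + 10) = 2*u^2 + 4*u + 38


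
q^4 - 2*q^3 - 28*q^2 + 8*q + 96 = (q - 6)*(q - 2)*(q + 2)*(q + 4)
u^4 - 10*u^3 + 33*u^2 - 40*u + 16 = (u - 4)^2*(u - 1)^2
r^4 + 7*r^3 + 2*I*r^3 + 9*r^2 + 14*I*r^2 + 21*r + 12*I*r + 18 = (r + 6)*(r + 3*I)*(-I*r - I)*(I*r + 1)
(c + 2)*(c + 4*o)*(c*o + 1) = c^3*o + 4*c^2*o^2 + 2*c^2*o + c^2 + 8*c*o^2 + 4*c*o + 2*c + 8*o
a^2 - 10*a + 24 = (a - 6)*(a - 4)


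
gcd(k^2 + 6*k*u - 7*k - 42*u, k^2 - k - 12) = 1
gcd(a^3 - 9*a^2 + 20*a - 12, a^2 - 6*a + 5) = a - 1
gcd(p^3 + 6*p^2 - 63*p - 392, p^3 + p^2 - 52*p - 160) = p - 8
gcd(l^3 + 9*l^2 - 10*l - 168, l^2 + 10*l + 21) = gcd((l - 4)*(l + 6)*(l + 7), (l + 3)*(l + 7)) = l + 7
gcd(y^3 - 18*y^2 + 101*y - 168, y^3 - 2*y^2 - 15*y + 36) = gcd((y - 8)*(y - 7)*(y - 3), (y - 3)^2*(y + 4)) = y - 3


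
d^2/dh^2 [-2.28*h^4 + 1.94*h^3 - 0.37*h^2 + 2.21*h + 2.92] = -27.36*h^2 + 11.64*h - 0.74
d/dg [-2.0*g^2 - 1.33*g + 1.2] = -4.0*g - 1.33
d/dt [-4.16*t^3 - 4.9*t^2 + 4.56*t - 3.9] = -12.48*t^2 - 9.8*t + 4.56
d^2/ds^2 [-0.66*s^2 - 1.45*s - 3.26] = -1.32000000000000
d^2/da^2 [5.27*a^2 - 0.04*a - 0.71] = 10.5400000000000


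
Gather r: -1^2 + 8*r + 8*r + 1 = 16*r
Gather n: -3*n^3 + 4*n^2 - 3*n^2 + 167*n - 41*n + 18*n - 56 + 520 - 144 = -3*n^3 + n^2 + 144*n + 320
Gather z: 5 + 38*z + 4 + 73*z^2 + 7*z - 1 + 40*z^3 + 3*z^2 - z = 40*z^3 + 76*z^2 + 44*z + 8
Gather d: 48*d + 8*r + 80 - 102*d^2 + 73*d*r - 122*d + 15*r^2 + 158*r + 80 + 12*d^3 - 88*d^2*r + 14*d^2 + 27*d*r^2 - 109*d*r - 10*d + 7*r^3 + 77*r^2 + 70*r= 12*d^3 + d^2*(-88*r - 88) + d*(27*r^2 - 36*r - 84) + 7*r^3 + 92*r^2 + 236*r + 160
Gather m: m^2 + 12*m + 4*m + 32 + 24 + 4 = m^2 + 16*m + 60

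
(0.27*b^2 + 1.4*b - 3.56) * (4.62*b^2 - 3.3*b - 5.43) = 1.2474*b^4 + 5.577*b^3 - 22.5333*b^2 + 4.146*b + 19.3308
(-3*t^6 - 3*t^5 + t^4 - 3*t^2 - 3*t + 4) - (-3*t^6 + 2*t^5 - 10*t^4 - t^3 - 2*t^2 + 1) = -5*t^5 + 11*t^4 + t^3 - t^2 - 3*t + 3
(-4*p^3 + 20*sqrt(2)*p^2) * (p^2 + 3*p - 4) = -4*p^5 - 12*p^4 + 20*sqrt(2)*p^4 + 16*p^3 + 60*sqrt(2)*p^3 - 80*sqrt(2)*p^2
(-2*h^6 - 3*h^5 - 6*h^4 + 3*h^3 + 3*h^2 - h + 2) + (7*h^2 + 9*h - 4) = -2*h^6 - 3*h^5 - 6*h^4 + 3*h^3 + 10*h^2 + 8*h - 2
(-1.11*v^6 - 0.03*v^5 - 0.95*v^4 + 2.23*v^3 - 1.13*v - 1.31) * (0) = 0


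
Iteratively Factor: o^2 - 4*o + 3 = (o - 3)*(o - 1)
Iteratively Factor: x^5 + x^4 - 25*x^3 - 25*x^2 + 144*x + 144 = (x + 3)*(x^4 - 2*x^3 - 19*x^2 + 32*x + 48) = (x - 3)*(x + 3)*(x^3 + x^2 - 16*x - 16) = (x - 3)*(x + 3)*(x + 4)*(x^2 - 3*x - 4) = (x - 4)*(x - 3)*(x + 3)*(x + 4)*(x + 1)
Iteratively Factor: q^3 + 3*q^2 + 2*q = (q + 1)*(q^2 + 2*q) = q*(q + 1)*(q + 2)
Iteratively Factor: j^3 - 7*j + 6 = (j - 1)*(j^2 + j - 6) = (j - 1)*(j + 3)*(j - 2)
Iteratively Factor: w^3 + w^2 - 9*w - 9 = (w + 1)*(w^2 - 9) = (w - 3)*(w + 1)*(w + 3)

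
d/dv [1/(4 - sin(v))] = cos(v)/(sin(v) - 4)^2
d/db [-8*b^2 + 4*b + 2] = 4 - 16*b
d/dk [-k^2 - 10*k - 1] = -2*k - 10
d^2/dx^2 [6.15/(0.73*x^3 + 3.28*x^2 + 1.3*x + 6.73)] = (-(26.937*x + 40.344)*(0.73*x^3 + 3.28*x^2 + 1.3*x + 6.73) + 6.15*(2.19*x^2 + 6.56*x + 1.3)*(4.38*x^2 + 13.12*x + 2.6))/(0.73*x^3 + 3.28*x^2 + 1.3*x + 6.73)^3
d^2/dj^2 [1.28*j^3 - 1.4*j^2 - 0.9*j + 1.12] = 7.68*j - 2.8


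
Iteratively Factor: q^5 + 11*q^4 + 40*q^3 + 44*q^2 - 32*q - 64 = (q + 4)*(q^4 + 7*q^3 + 12*q^2 - 4*q - 16) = (q - 1)*(q + 4)*(q^3 + 8*q^2 + 20*q + 16) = (q - 1)*(q + 2)*(q + 4)*(q^2 + 6*q + 8) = (q - 1)*(q + 2)*(q + 4)^2*(q + 2)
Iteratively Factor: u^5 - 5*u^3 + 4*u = (u)*(u^4 - 5*u^2 + 4) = u*(u + 1)*(u^3 - u^2 - 4*u + 4) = u*(u + 1)*(u + 2)*(u^2 - 3*u + 2) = u*(u - 1)*(u + 1)*(u + 2)*(u - 2)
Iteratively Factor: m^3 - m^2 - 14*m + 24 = (m - 2)*(m^2 + m - 12) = (m - 2)*(m + 4)*(m - 3)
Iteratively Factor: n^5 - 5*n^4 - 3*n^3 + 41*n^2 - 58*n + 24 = (n - 1)*(n^4 - 4*n^3 - 7*n^2 + 34*n - 24) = (n - 1)^2*(n^3 - 3*n^2 - 10*n + 24) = (n - 2)*(n - 1)^2*(n^2 - n - 12) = (n - 2)*(n - 1)^2*(n + 3)*(n - 4)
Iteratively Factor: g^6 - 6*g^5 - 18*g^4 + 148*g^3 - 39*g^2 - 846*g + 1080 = (g - 3)*(g^5 - 3*g^4 - 27*g^3 + 67*g^2 + 162*g - 360) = (g - 3)*(g - 2)*(g^4 - g^3 - 29*g^2 + 9*g + 180) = (g - 3)*(g - 2)*(g + 3)*(g^3 - 4*g^2 - 17*g + 60) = (g - 5)*(g - 3)*(g - 2)*(g + 3)*(g^2 + g - 12) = (g - 5)*(g - 3)^2*(g - 2)*(g + 3)*(g + 4)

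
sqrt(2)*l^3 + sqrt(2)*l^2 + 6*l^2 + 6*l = l*(l + 3*sqrt(2))*(sqrt(2)*l + sqrt(2))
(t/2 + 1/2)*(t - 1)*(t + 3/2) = t^3/2 + 3*t^2/4 - t/2 - 3/4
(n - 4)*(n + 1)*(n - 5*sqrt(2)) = n^3 - 5*sqrt(2)*n^2 - 3*n^2 - 4*n + 15*sqrt(2)*n + 20*sqrt(2)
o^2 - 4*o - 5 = (o - 5)*(o + 1)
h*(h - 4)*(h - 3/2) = h^3 - 11*h^2/2 + 6*h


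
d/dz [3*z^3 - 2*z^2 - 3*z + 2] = 9*z^2 - 4*z - 3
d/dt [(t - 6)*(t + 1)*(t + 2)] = 3*t^2 - 6*t - 16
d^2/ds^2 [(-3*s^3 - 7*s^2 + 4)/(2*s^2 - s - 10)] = -154/(8*s^3 - 60*s^2 + 150*s - 125)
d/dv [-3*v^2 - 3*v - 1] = -6*v - 3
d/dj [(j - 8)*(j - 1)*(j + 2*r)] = 3*j^2 + 4*j*r - 18*j - 18*r + 8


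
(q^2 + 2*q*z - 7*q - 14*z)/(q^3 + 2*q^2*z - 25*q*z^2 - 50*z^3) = (7 - q)/(-q^2 + 25*z^2)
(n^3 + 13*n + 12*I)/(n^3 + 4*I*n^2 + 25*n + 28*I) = (n + 3*I)/(n + 7*I)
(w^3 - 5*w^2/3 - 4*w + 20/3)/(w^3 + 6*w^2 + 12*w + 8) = (3*w^2 - 11*w + 10)/(3*(w^2 + 4*w + 4))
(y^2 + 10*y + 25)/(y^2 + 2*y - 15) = (y + 5)/(y - 3)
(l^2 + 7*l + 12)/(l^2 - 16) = (l + 3)/(l - 4)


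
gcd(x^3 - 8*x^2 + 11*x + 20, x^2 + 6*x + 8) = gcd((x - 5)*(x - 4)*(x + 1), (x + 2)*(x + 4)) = 1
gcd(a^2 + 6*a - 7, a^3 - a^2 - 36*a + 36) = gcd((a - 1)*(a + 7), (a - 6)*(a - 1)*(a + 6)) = a - 1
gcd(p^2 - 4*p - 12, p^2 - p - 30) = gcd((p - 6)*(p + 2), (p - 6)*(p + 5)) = p - 6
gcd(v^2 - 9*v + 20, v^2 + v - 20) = v - 4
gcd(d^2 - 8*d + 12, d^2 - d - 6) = 1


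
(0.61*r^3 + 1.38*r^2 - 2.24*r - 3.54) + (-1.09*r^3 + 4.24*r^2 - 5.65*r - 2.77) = -0.48*r^3 + 5.62*r^2 - 7.89*r - 6.31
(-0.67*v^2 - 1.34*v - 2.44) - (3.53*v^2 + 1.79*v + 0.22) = -4.2*v^2 - 3.13*v - 2.66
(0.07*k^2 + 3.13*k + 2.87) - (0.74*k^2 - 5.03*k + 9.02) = -0.67*k^2 + 8.16*k - 6.15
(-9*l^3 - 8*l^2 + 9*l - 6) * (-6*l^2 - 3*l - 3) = 54*l^5 + 75*l^4 - 3*l^3 + 33*l^2 - 9*l + 18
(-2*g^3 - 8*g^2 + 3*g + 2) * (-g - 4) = 2*g^4 + 16*g^3 + 29*g^2 - 14*g - 8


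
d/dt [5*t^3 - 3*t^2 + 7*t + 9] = 15*t^2 - 6*t + 7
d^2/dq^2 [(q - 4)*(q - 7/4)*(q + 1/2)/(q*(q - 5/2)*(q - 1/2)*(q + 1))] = (128*q^9 - 2016*q^8 + 7872*q^7 - 9400*q^6 - 3876*q^5 + 2220*q^4 + 15331*q^3 + 756*q^2 - 2940*q + 700)/(q^3*(64*q^9 - 384*q^8 + 432*q^7 + 1072*q^6 - 1716*q^5 - 1056*q^4 + 1637*q^3 + 135*q^2 - 525*q + 125))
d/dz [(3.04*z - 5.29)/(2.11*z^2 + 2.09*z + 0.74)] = (-6.4144*z^2 + 22.3238*z + 13.3057)/(4.4521*z^4 + 8.8198*z^3 + 7.4909*z^2 + 3.0932*z + 0.5476)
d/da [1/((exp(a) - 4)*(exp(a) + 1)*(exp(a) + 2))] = -((exp(a) - 4)*(exp(a) + 1) + (exp(a) - 4)*(exp(a) + 2) + (exp(a) + 1)*(exp(a) + 2))/(4*(exp(a) - 4)^2*(exp(a) + 2)^2*cosh(a/2)^2)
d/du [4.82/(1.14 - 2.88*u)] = 13.8816/(2.88*u - 1.14)^2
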